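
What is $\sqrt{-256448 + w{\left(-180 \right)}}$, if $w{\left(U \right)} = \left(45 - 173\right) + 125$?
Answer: $i \sqrt{256451} \approx 506.41 i$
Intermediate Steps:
$w{\left(U \right)} = -3$ ($w{\left(U \right)} = -128 + 125 = -3$)
$\sqrt{-256448 + w{\left(-180 \right)}} = \sqrt{-256448 - 3} = \sqrt{-256451} = i \sqrt{256451}$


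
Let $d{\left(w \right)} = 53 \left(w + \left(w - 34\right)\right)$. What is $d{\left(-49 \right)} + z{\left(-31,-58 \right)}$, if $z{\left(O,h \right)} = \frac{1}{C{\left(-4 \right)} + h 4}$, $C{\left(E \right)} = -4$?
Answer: $- \frac{1651057}{236} \approx -6996.0$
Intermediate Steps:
$d{\left(w \right)} = -1802 + 106 w$ ($d{\left(w \right)} = 53 \left(w + \left(-34 + w\right)\right) = 53 \left(-34 + 2 w\right) = -1802 + 106 w$)
$z{\left(O,h \right)} = \frac{1}{-4 + 4 h}$ ($z{\left(O,h \right)} = \frac{1}{-4 + h 4} = \frac{1}{-4 + 4 h}$)
$d{\left(-49 \right)} + z{\left(-31,-58 \right)} = \left(-1802 + 106 \left(-49\right)\right) + \frac{1}{4 \left(-1 - 58\right)} = \left(-1802 - 5194\right) + \frac{1}{4 \left(-59\right)} = -6996 + \frac{1}{4} \left(- \frac{1}{59}\right) = -6996 - \frac{1}{236} = - \frac{1651057}{236}$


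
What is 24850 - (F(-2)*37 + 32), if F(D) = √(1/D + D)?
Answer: 24818 - 37*I*√10/2 ≈ 24818.0 - 58.502*I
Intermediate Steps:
F(D) = √(D + 1/D)
24850 - (F(-2)*37 + 32) = 24850 - (√(-2 + 1/(-2))*37 + 32) = 24850 - (√(-2 - ½)*37 + 32) = 24850 - (√(-5/2)*37 + 32) = 24850 - ((I*√10/2)*37 + 32) = 24850 - (37*I*√10/2 + 32) = 24850 - (32 + 37*I*√10/2) = 24850 + (-32 - 37*I*√10/2) = 24818 - 37*I*√10/2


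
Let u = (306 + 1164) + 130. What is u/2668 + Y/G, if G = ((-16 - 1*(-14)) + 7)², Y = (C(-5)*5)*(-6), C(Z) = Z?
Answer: 4402/667 ≈ 6.5997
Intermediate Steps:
Y = 150 (Y = -5*5*(-6) = -25*(-6) = 150)
G = 25 (G = ((-16 + 14) + 7)² = (-2 + 7)² = 5² = 25)
u = 1600 (u = 1470 + 130 = 1600)
u/2668 + Y/G = 1600/2668 + 150/25 = 1600*(1/2668) + 150*(1/25) = 400/667 + 6 = 4402/667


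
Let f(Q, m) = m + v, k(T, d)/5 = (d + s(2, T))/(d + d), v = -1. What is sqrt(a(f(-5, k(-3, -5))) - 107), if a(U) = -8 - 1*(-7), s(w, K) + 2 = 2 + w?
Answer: 6*I*sqrt(3) ≈ 10.392*I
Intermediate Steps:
s(w, K) = w (s(w, K) = -2 + (2 + w) = w)
k(T, d) = 5*(2 + d)/(2*d) (k(T, d) = 5*((d + 2)/(d + d)) = 5*((2 + d)/((2*d))) = 5*((2 + d)*(1/(2*d))) = 5*((2 + d)/(2*d)) = 5*(2 + d)/(2*d))
f(Q, m) = -1 + m (f(Q, m) = m - 1 = -1 + m)
a(U) = -1 (a(U) = -8 + 7 = -1)
sqrt(a(f(-5, k(-3, -5))) - 107) = sqrt(-1 - 107) = sqrt(-108) = 6*I*sqrt(3)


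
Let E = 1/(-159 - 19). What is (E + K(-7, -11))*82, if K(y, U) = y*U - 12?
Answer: 474329/89 ≈ 5329.5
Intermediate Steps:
E = -1/178 (E = 1/(-178) = -1/178 ≈ -0.0056180)
K(y, U) = -12 + U*y (K(y, U) = U*y - 12 = -12 + U*y)
(E + K(-7, -11))*82 = (-1/178 + (-12 - 11*(-7)))*82 = (-1/178 + (-12 + 77))*82 = (-1/178 + 65)*82 = (11569/178)*82 = 474329/89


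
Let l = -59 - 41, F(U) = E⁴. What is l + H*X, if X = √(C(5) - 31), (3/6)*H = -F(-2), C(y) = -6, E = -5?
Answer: -100 - 1250*I*√37 ≈ -100.0 - 7603.5*I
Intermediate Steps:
F(U) = 625 (F(U) = (-5)⁴ = 625)
l = -100
H = -1250 (H = 2*(-1*625) = 2*(-625) = -1250)
X = I*√37 (X = √(-6 - 31) = √(-37) = I*√37 ≈ 6.0828*I)
l + H*X = -100 - 1250*I*√37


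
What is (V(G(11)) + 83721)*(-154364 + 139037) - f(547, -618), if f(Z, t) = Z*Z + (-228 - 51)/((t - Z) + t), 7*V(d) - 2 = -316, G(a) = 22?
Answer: -16010669868535/12481 ≈ -1.2828e+9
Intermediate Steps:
V(d) = -314/7 (V(d) = 2/7 + (⅐)*(-316) = 2/7 - 316/7 = -314/7)
f(Z, t) = Z² - 279/(-Z + 2*t)
(V(G(11)) + 83721)*(-154364 + 139037) - f(547, -618) = (-314/7 + 83721)*(-154364 + 139037) - (279 + 547³ - 2*(-618)*547²)/(547 - 2*(-618)) = (585733/7)*(-15327) - (279 + 163667323 - 2*(-618)*299209)/(547 + 1236) = -8977529691/7 - (279 + 163667323 + 369822324)/1783 = -8977529691/7 - 533489926/1783 = -16010669868535/12481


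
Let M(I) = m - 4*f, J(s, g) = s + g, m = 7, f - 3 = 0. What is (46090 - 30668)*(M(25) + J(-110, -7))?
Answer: -1881484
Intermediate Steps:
f = 3 (f = 3 + 0 = 3)
J(s, g) = g + s
M(I) = -5 (M(I) = 7 - 4*3 = 7 - 12 = -5)
(46090 - 30668)*(M(25) + J(-110, -7)) = (46090 - 30668)*(-5 + (-7 - 110)) = 15422*(-5 - 117) = 15422*(-122) = -1881484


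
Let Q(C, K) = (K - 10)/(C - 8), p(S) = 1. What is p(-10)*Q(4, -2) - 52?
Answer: -49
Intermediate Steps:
Q(C, K) = (-10 + K)/(-8 + C)
p(-10)*Q(4, -2) - 52 = 1*((-10 - 2)/(-8 + 4)) - 52 = 1*(-12/(-4)) - 52 = 1*(-1/4*(-12)) - 52 = 1*3 - 52 = 3 - 52 = -49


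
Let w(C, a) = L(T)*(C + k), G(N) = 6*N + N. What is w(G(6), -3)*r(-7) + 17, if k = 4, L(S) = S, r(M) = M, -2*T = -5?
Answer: -788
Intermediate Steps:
T = 5/2 (T = -1/2*(-5) = 5/2 ≈ 2.5000)
G(N) = 7*N
w(C, a) = 10 + 5*C/2 (w(C, a) = 5*(C + 4)/2 = 5*(4 + C)/2 = 10 + 5*C/2)
w(G(6), -3)*r(-7) + 17 = (10 + 5*(7*6)/2)*(-7) + 17 = (10 + (5/2)*42)*(-7) + 17 = (10 + 105)*(-7) + 17 = 115*(-7) + 17 = -805 + 17 = -788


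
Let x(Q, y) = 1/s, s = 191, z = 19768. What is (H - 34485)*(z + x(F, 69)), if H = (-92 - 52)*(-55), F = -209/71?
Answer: -100301178285/191 ≈ -5.2514e+8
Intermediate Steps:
F = -209/71 (F = -209*1/71 = -209/71 ≈ -2.9437)
H = 7920 (H = -144*(-55) = 7920)
x(Q, y) = 1/191
(H - 34485)*(z + x(F, 69)) = (7920 - 34485)*(19768 + 1/191) = -26565*3775689/191 = -100301178285/191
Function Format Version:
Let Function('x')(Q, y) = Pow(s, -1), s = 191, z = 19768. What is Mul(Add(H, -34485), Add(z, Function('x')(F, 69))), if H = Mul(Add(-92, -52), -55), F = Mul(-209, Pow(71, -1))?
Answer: Rational(-100301178285, 191) ≈ -5.2514e+8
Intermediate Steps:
F = Rational(-209, 71) (F = Mul(-209, Rational(1, 71)) = Rational(-209, 71) ≈ -2.9437)
H = 7920 (H = Mul(-144, -55) = 7920)
Function('x')(Q, y) = Rational(1, 191) (Function('x')(Q, y) = Pow(191, -1) = Rational(1, 191))
Mul(Add(H, -34485), Add(z, Function('x')(F, 69))) = Mul(Add(7920, -34485), Add(19768, Rational(1, 191))) = Mul(-26565, Rational(3775689, 191)) = Rational(-100301178285, 191)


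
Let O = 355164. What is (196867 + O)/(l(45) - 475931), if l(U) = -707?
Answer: -552031/476638 ≈ -1.1582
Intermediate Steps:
(196867 + O)/(l(45) - 475931) = (196867 + 355164)/(-707 - 475931) = 552031/(-476638) = 552031*(-1/476638) = -552031/476638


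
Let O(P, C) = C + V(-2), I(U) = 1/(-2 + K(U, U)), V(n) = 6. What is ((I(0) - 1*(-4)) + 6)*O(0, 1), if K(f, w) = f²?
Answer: 133/2 ≈ 66.500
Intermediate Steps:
I(U) = 1/(-2 + U²)
O(P, C) = 6 + C (O(P, C) = C + 6 = 6 + C)
((I(0) - 1*(-4)) + 6)*O(0, 1) = ((1/(-2 + 0²) - 1*(-4)) + 6)*(6 + 1) = ((1/(-2 + 0) + 4) + 6)*7 = ((1/(-2) + 4) + 6)*7 = ((-½ + 4) + 6)*7 = (7/2 + 6)*7 = (19/2)*7 = 133/2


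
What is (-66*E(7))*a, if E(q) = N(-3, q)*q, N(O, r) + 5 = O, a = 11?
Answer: 40656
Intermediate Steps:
N(O, r) = -5 + O
E(q) = -8*q (E(q) = (-5 - 3)*q = -8*q)
(-66*E(7))*a = -(-528)*7*11 = -66*(-56)*11 = 3696*11 = 40656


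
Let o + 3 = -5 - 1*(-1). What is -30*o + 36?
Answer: 246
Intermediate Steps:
o = -7 (o = -3 + (-5 - 1*(-1)) = -3 + (-5 + 1) = -3 - 4 = -7)
-30*o + 36 = -30*(-7) + 36 = 210 + 36 = 246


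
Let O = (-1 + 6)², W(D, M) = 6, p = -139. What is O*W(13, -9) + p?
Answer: 11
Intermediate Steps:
O = 25 (O = 5² = 25)
O*W(13, -9) + p = 25*6 - 139 = 150 - 139 = 11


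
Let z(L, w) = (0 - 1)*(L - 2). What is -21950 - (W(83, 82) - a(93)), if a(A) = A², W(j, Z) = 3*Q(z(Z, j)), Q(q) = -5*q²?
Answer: 82699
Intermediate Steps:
z(L, w) = 2 - L (z(L, w) = -(-2 + L) = 2 - L)
W(j, Z) = -15*(2 - Z)² (W(j, Z) = 3*(-5*(2 - Z)²) = -15*(2 - Z)²)
-21950 - (W(83, 82) - a(93)) = -21950 - (-15*(-2 + 82)² - 1*93²) = -21950 - (-15*80² - 1*8649) = -21950 - (-15*6400 - 8649) = -21950 - (-96000 - 8649) = -21950 - 1*(-104649) = -21950 + 104649 = 82699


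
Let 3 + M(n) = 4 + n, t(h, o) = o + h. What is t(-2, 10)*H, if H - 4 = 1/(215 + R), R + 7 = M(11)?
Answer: 1762/55 ≈ 32.036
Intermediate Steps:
t(h, o) = h + o
M(n) = 1 + n (M(n) = -3 + (4 + n) = 1 + n)
R = 5 (R = -7 + (1 + 11) = -7 + 12 = 5)
H = 881/220 (H = 4 + 1/(215 + 5) = 4 + 1/220 = 881/220 ≈ 4.0045)
t(-2, 10)*H = (-2 + 10)*(881/220) = 8*(881/220) = 1762/55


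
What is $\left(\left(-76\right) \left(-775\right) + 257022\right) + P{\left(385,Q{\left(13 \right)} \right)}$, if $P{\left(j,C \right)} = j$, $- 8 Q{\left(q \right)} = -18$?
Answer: $316307$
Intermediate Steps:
$Q{\left(q \right)} = \frac{9}{4}$ ($Q{\left(q \right)} = \left(- \frac{1}{8}\right) \left(-18\right) = \frac{9}{4}$)
$\left(\left(-76\right) \left(-775\right) + 257022\right) + P{\left(385,Q{\left(13 \right)} \right)} = \left(\left(-76\right) \left(-775\right) + 257022\right) + 385 = \left(58900 + 257022\right) + 385 = 315922 + 385 = 316307$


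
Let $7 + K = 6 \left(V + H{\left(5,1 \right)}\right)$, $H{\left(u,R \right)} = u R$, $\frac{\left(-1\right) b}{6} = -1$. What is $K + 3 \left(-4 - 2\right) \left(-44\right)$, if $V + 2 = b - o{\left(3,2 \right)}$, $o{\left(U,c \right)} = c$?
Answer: $827$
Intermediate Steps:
$b = 6$ ($b = \left(-6\right) \left(-1\right) = 6$)
$H{\left(u,R \right)} = R u$
$V = 2$ ($V = -2 + \left(6 - 2\right) = -2 + 4 = 2$)
$K = 35$ ($K = -7 + 6 \left(2 + 1 \cdot 5\right) = -7 + 6 \left(2 + 5\right) = -7 + 6 \cdot 7 = -7 + 42 = 35$)
$K + 3 \left(-4 - 2\right) \left(-44\right) = 35 + 3 \left(-4 - 2\right) \left(-44\right) = 35 + 3 \left(-6\right) \left(-44\right) = 35 - -792 = 35 + 792 = 827$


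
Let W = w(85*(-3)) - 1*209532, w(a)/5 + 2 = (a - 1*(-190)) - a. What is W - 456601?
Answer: -665193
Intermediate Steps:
w(a) = 940 (w(a) = -10 + 5*((a - 1*(-190)) - a) = -10 + 5*((a + 190) - a) = -10 + 5*((190 + a) - a) = -10 + 5*190 = -10 + 950 = 940)
W = -208592 (W = 940 - 1*209532 = 940 - 209532 = -208592)
W - 456601 = -208592 - 456601 = -665193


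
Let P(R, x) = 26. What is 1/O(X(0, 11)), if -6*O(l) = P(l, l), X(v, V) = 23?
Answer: -3/13 ≈ -0.23077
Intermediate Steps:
O(l) = -13/3 (O(l) = -1/6*26 = -13/3)
1/O(X(0, 11)) = 1/(-13/3) = -3/13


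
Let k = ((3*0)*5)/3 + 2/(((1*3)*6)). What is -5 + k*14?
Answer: -31/9 ≈ -3.4444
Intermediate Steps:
k = ⅑ (k = (0*5)*(⅓) + 2/((3*6)) = 0*(⅓) + 2/18 = 0 + 2*(1/18) = 0 + ⅑ = ⅑ ≈ 0.11111)
-5 + k*14 = -5 + (⅑)*14 = -5 + 14/9 = -31/9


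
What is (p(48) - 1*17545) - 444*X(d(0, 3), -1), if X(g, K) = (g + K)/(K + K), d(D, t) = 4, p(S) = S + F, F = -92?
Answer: -16923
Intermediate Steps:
p(S) = -92 + S (p(S) = S - 92 = -92 + S)
X(g, K) = (K + g)/(2*K) (X(g, K) = (K + g)/((2*K)) = (K + g)*(1/(2*K)) = (K + g)/(2*K))
(p(48) - 1*17545) - 444*X(d(0, 3), -1) = ((-92 + 48) - 1*17545) - 222*(-1 + 4)/(-1) = (-44 - 17545) - 222*(-1)*3 = -17589 - 444*(-3/2) = -17589 + 666 = -16923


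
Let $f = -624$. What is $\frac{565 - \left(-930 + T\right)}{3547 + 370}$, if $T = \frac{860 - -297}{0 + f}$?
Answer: $\frac{71849}{188016} \approx 0.38214$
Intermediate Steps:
$T = - \frac{89}{48}$ ($T = \frac{860 - -297}{0 - 624} = \frac{860 + 297}{-624} = 1157 \left(- \frac{1}{624}\right) = - \frac{89}{48} \approx -1.8542$)
$\frac{565 - \left(-930 + T\right)}{3547 + 370} = \frac{565 + \left(930 - - \frac{89}{48}\right)}{3547 + 370} = \frac{565 + \left(930 + \frac{89}{48}\right)}{3917} = \left(565 + \frac{44729}{48}\right) \frac{1}{3917} = \frac{71849}{48} \cdot \frac{1}{3917} = \frac{71849}{188016}$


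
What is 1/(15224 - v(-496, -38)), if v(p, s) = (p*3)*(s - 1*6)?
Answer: -1/50248 ≈ -1.9901e-5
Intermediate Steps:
v(p, s) = 3*p*(-6 + s) (v(p, s) = (3*p)*(s - 6) = (3*p)*(-6 + s) = 3*p*(-6 + s))
1/(15224 - v(-496, -38)) = 1/(15224 - 3*(-496)*(-6 - 38)) = 1/(15224 - 3*(-496)*(-44)) = 1/(15224 - 1*65472) = 1/(15224 - 65472) = 1/(-50248) = -1/50248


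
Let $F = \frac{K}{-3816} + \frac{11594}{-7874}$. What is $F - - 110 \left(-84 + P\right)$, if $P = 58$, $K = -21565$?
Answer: $- \frac{1384022357}{484632} \approx -2855.8$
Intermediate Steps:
$F = \frac{2025163}{484632}$ ($F = - \frac{21565}{-3816} + \frac{11594}{-7874} = \left(-21565\right) \left(- \frac{1}{3816}\right) + 11594 \left(- \frac{1}{7874}\right) = \frac{21565}{3816} - \frac{187}{127} = \frac{2025163}{484632} \approx 4.1788$)
$F - - 110 \left(-84 + P\right) = \frac{2025163}{484632} - - 110 \left(-84 + 58\right) = \frac{2025163}{484632} - \left(-110\right) \left(-26\right) = \frac{2025163}{484632} - 2860 = - \frac{1384022357}{484632}$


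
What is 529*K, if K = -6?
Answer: -3174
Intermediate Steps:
529*K = 529*(-6) = -3174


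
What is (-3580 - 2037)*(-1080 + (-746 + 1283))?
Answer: 3050031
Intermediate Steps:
(-3580 - 2037)*(-1080 + (-746 + 1283)) = -5617*(-1080 + 537) = -5617*(-543) = 3050031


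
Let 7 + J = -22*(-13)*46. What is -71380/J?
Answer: -71380/13149 ≈ -5.4286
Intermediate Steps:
J = 13149 (J = -7 - 22*(-13)*46 = -7 + 286*46 = -7 + 13156 = 13149)
-71380/J = -71380/13149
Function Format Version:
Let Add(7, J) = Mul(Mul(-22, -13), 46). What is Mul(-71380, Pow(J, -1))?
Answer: Rational(-71380, 13149) ≈ -5.4286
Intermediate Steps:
J = 13149 (J = Add(-7, Mul(Mul(-22, -13), 46)) = Add(-7, Mul(286, 46)) = Add(-7, 13156) = 13149)
Mul(-71380, Pow(J, -1)) = Mul(-71380, Pow(13149, -1)) = Mul(-71380, Rational(1, 13149)) = Rational(-71380, 13149)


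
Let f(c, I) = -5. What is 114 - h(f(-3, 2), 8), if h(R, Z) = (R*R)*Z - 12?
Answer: -74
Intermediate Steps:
h(R, Z) = -12 + Z*R**2 (h(R, Z) = R**2*Z - 12 = Z*R**2 - 12 = -12 + Z*R**2)
114 - h(f(-3, 2), 8) = 114 - (-12 + 8*(-5)**2) = 114 - (-12 + 8*25) = 114 - (-12 + 200) = 114 - 1*188 = 114 - 188 = -74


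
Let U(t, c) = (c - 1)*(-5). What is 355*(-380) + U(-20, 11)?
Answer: -134950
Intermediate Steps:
U(t, c) = 5 - 5*c (U(t, c) = (-1 + c)*(-5) = 5 - 5*c)
355*(-380) + U(-20, 11) = 355*(-380) + (5 - 5*11) = -134900 + (5 - 55) = -134900 - 50 = -134950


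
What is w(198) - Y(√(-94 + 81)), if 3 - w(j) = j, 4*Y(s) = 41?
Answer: -821/4 ≈ -205.25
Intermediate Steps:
Y(s) = 41/4 (Y(s) = (¼)*41 = 41/4)
w(j) = 3 - j
w(198) - Y(√(-94 + 81)) = (3 - 1*198) - 1*41/4 = (3 - 198) - 41/4 = -195 - 41/4 = -821/4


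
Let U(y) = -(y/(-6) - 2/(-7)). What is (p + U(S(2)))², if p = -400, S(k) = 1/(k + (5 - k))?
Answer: 7064906809/44100 ≈ 1.6020e+5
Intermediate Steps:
S(k) = ⅕ (S(k) = 1/5 = ⅕)
U(y) = -2/7 + y/6 (U(y) = -(y*(-⅙) - 2*(-⅐)) = -(-y/6 + 2/7) = -(2/7 - y/6) = -2/7 + y/6)
(p + U(S(2)))² = (-400 + (-2/7 + (⅙)*(⅕)))² = (-400 + (-2/7 + 1/30))² = (-400 - 53/210)² = (-84053/210)² = 7064906809/44100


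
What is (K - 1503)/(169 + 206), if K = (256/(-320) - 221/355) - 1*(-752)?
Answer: -53422/26625 ≈ -2.0065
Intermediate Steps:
K = 53291/71 (K = (256*(-1/320) - 221*1/355) + 752 = (-⅘ - 221/355) + 752 = -101/71 + 752 = 53291/71 ≈ 750.58)
(K - 1503)/(169 + 206) = (53291/71 - 1503)/(169 + 206) = -53422/71/375 = (1/375)*(-53422/71) = -53422/26625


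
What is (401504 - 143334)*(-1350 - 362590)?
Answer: -93958389800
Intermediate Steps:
(401504 - 143334)*(-1350 - 362590) = 258170*(-363940) = -93958389800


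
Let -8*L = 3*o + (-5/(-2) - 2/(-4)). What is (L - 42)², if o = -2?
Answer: 110889/64 ≈ 1732.6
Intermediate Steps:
L = 3/8 (L = -(3*(-2) + (-5/(-2) - 2/(-4)))/8 = -(-6 + (-5*(-½) - 2*(-¼)))/8 = -(-6 + (5/2 + ½))/8 = -(-6 + 3)/8 = -⅛*(-3) = 3/8 ≈ 0.37500)
(L - 42)² = (3/8 - 42)² = (-333/8)² = 110889/64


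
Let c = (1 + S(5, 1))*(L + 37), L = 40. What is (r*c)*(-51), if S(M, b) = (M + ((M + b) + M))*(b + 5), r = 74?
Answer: -28188006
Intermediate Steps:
S(M, b) = (5 + b)*(b + 3*M) (S(M, b) = (M + (b + 2*M))*(5 + b) = (b + 3*M)*(5 + b) = (5 + b)*(b + 3*M))
c = 7469 (c = (1 + (1**2 + 5*1 + 15*5 + 3*5*1))*(40 + 37) = (1 + (1 + 5 + 75 + 15))*77 = (1 + 96)*77 = 97*77 = 7469)
(r*c)*(-51) = (74*7469)*(-51) = 552706*(-51) = -28188006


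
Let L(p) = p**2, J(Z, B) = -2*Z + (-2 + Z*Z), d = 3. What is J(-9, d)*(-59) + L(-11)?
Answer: -5602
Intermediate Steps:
J(Z, B) = -2 + Z**2 - 2*Z (J(Z, B) = -2*Z + (-2 + Z**2) = -2 + Z**2 - 2*Z)
J(-9, d)*(-59) + L(-11) = (-2 + (-9)**2 - 2*(-9))*(-59) + (-11)**2 = (-2 + 81 + 18)*(-59) + 121 = 97*(-59) + 121 = -5723 + 121 = -5602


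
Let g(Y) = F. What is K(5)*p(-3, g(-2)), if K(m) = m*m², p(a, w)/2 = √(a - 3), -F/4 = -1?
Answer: 250*I*√6 ≈ 612.37*I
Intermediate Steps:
F = 4 (F = -4*(-1) = 4)
g(Y) = 4
p(a, w) = 2*√(-3 + a) (p(a, w) = 2*√(a - 3) = 2*√(-3 + a))
K(m) = m³
K(5)*p(-3, g(-2)) = 5³*(2*√(-3 - 3)) = 125*(2*√(-6)) = 125*(2*(I*√6)) = 125*(2*I*√6) = 250*I*√6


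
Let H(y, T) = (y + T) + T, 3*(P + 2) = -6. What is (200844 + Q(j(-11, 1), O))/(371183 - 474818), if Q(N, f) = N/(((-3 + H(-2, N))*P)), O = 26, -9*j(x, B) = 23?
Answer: -73107193/37723140 ≈ -1.9380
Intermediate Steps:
P = -4 (P = -2 + (⅓)*(-6) = -2 - 2 = -4)
j(x, B) = -23/9 (j(x, B) = -⅑*23 = -23/9)
H(y, T) = y + 2*T (H(y, T) = (T + y) + T = y + 2*T)
Q(N, f) = N/(20 - 8*N) (Q(N, f) = N/(((-3 + (-2 + 2*N))*(-4))) = N/(((-5 + 2*N)*(-4))) = N/(20 - 8*N))
(200844 + Q(j(-11, 1), O))/(371183 - 474818) = (200844 - 1*(-23/9)/(-20 + 8*(-23/9)))/(371183 - 474818) = (200844 - 1*(-23/9)/(-20 - 184/9))/(-103635) = (200844 - 1*(-23/9)/(-364/9))*(-1/103635) = (200844 - 1*(-23/9)*(-9/364))*(-1/103635) = (200844 - 23/364)*(-1/103635) = (73107193/364)*(-1/103635) = -73107193/37723140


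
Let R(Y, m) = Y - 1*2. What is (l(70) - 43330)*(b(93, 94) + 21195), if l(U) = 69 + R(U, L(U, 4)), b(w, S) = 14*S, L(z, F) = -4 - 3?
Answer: -972317623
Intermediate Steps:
L(z, F) = -7
R(Y, m) = -2 + Y (R(Y, m) = Y - 2 = -2 + Y)
l(U) = 67 + U (l(U) = 69 + (-2 + U) = 67 + U)
(l(70) - 43330)*(b(93, 94) + 21195) = ((67 + 70) - 43330)*(14*94 + 21195) = (137 - 43330)*(1316 + 21195) = -43193*22511 = -972317623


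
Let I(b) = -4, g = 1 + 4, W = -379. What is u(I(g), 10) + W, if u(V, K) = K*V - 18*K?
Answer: -599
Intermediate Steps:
g = 5
u(V, K) = -18*K + K*V
u(I(g), 10) + W = 10*(-18 - 4) - 379 = 10*(-22) - 379 = -220 - 379 = -599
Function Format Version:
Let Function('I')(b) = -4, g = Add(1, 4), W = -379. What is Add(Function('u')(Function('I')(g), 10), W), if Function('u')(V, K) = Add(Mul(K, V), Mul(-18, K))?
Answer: -599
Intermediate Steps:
g = 5
Function('u')(V, K) = Add(Mul(-18, K), Mul(K, V))
Add(Function('u')(Function('I')(g), 10), W) = Add(Mul(10, Add(-18, -4)), -379) = Add(Mul(10, -22), -379) = Add(-220, -379) = -599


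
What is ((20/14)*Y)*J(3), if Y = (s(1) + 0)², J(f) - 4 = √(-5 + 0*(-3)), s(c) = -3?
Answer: 360/7 + 90*I*√5/7 ≈ 51.429 + 28.749*I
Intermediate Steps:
J(f) = 4 + I*√5 (J(f) = 4 + √(-5 + 0*(-3)) = 4 + √(-5 + 0) = 4 + √(-5) = 4 + I*√5)
Y = 9 (Y = (-3 + 0)² = (-3)² = 9)
((20/14)*Y)*J(3) = ((20/14)*9)*(4 + I*√5) = ((20*(1/14))*9)*(4 + I*√5) = ((10/7)*9)*(4 + I*√5) = 90*(4 + I*√5)/7 = 360/7 + 90*I*√5/7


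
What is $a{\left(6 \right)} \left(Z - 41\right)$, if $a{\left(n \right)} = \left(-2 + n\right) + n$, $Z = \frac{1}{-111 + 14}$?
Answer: $- \frac{39780}{97} \approx -410.1$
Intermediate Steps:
$Z = - \frac{1}{97}$ ($Z = \frac{1}{-97} = - \frac{1}{97} \approx -0.010309$)
$a{\left(n \right)} = -2 + 2 n$
$a{\left(6 \right)} \left(Z - 41\right) = \left(-2 + 2 \cdot 6\right) \left(- \frac{1}{97} - 41\right) = \left(-2 + 12\right) \left(- \frac{3978}{97}\right) = 10 \left(- \frac{3978}{97}\right) = - \frac{39780}{97}$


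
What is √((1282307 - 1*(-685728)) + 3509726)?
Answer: √5477761 ≈ 2340.5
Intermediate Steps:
√((1282307 - 1*(-685728)) + 3509726) = √((1282307 + 685728) + 3509726) = √(1968035 + 3509726) = √5477761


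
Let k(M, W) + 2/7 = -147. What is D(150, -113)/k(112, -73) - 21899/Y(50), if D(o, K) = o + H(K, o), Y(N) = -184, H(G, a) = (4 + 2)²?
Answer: 22338301/189704 ≈ 117.75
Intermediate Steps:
k(M, W) = -1031/7 (k(M, W) = -2/7 - 147 = -1031/7)
H(G, a) = 36 (H(G, a) = 6² = 36)
D(o, K) = 36 + o (D(o, K) = o + 36 = 36 + o)
D(150, -113)/k(112, -73) - 21899/Y(50) = (36 + 150)/(-1031/7) - 21899/(-184) = 186*(-7/1031) - 21899*(-1/184) = -1302/1031 + 21899/184 = 22338301/189704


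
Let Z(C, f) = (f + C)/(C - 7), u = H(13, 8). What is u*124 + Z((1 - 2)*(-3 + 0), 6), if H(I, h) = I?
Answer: 6439/4 ≈ 1609.8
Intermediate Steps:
u = 13
Z(C, f) = (C + f)/(-7 + C)
u*124 + Z((1 - 2)*(-3 + 0), 6) = 13*124 + ((1 - 2)*(-3 + 0) + 6)/(-7 + (1 - 2)*(-3 + 0)) = 1612 + (-1*(-3) + 6)/(-7 - 1*(-3)) = 1612 + (3 + 6)/(-7 + 3) = 1612 + 9/(-4) = 1612 - 1/4*9 = 1612 - 9/4 = 6439/4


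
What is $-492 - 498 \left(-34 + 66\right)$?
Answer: $-16428$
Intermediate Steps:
$-492 - 498 \left(-34 + 66\right) = -492 - 15936 = -16428$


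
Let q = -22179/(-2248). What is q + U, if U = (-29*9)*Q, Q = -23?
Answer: 13516923/2248 ≈ 6012.9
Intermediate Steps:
U = 6003 (U = -29*9*(-23) = -261*(-23) = 6003)
q = 22179/2248 (q = -22179*(-1/2248) = 22179/2248 ≈ 9.8661)
q + U = 22179/2248 + 6003 = 13516923/2248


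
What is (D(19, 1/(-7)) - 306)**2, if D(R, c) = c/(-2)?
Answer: 18344089/196 ≈ 93592.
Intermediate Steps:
D(R, c) = -c/2 (D(R, c) = c*(-1/2) = -c/2)
(D(19, 1/(-7)) - 306)**2 = (-1/(2*(-7)) - 306)**2 = (-(-1)/(2*7) - 306)**2 = (-1/2*(-1/7) - 306)**2 = (1/14 - 306)**2 = (-4283/14)**2 = 18344089/196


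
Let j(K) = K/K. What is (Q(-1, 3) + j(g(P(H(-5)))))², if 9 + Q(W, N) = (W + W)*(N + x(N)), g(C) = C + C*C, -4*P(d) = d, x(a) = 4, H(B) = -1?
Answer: 484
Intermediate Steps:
P(d) = -d/4
g(C) = C + C²
j(K) = 1
Q(W, N) = -9 + 2*W*(4 + N) (Q(W, N) = -9 + (W + W)*(N + 4) = -9 + (2*W)*(4 + N) = -9 + 2*W*(4 + N))
(Q(-1, 3) + j(g(P(H(-5)))))² = ((-9 + 8*(-1) + 2*3*(-1)) + 1)² = ((-9 - 8 - 6) + 1)² = (-23 + 1)² = (-22)² = 484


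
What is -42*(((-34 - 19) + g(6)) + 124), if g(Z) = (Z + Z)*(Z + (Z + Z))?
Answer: -12054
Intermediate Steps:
g(Z) = 6*Z**2 (g(Z) = (2*Z)*(Z + 2*Z) = (2*Z)*(3*Z) = 6*Z**2)
-42*(((-34 - 19) + g(6)) + 124) = -42*(((-34 - 19) + 6*6**2) + 124) = -42*((-53 + 6*36) + 124) = -42*((-53 + 216) + 124) = -42*(163 + 124) = -42*287 = -12054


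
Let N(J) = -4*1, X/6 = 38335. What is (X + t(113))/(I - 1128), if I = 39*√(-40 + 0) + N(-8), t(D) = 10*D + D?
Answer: -5949509/30506 - 819897*I*√10/61012 ≈ -195.03 - 42.496*I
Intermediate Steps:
X = 230010 (X = 6*38335 = 230010)
N(J) = -4
t(D) = 11*D
I = -4 + 78*I*√10 (I = 39*√(-40 + 0) - 4 = 39*√(-40) - 4 = 39*(2*I*√10) - 4 = 78*I*√10 - 4 = -4 + 78*I*√10 ≈ -4.0 + 246.66*I)
(X + t(113))/(I - 1128) = (230010 + 11*113)/((-4 + 78*I*√10) - 1128) = (230010 + 1243)/(-1132 + 78*I*√10) = 231253/(-1132 + 78*I*√10)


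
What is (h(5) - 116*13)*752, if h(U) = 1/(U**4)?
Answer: -708759248/625 ≈ -1.1340e+6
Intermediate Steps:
h(U) = U**(-4)
(h(5) - 116*13)*752 = (5**(-4) - 116*13)*752 = (1/625 - 1508)*752 = -942499/625*752 = -708759248/625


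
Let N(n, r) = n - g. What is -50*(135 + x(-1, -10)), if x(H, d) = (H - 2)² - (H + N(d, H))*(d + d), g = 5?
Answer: 8800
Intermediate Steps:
N(n, r) = -5 + n (N(n, r) = n - 1*5 = n - 5 = -5 + n)
x(H, d) = (-2 + H)² - 2*d*(-5 + H + d) (x(H, d) = (H - 2)² - (H + (-5 + d))*(d + d) = (-2 + H)² - (-5 + H + d)*2*d = (-2 + H)² - 2*d*(-5 + H + d))
-50*(135 + x(-1, -10)) = -50*(135 + ((-2 - 1)² - 2*(-1)*(-10) - 2*(-10)*(-5 - 10))) = -50*(135 + ((-3)² - 20 - 2*(-10)*(-15))) = -50*(135 + (9 - 20 - 300)) = -50*(135 - 311) = -50*(-176) = 8800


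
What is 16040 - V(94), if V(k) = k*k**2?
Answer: -814544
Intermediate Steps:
V(k) = k**3
16040 - V(94) = 16040 - 1*94**3 = 16040 - 1*830584 = 16040 - 830584 = -814544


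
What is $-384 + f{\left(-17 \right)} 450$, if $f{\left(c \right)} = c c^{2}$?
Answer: $-2211234$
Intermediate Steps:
$f{\left(c \right)} = c^{3}$
$-384 + f{\left(-17 \right)} 450 = -384 + \left(-17\right)^{3} \cdot 450 = -384 - 2210850 = -2211234$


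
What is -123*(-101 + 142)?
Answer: -5043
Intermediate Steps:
-123*(-101 + 142) = -123*41 = -5043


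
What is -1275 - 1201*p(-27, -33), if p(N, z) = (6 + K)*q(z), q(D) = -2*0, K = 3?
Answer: -1275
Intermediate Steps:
q(D) = 0
p(N, z) = 0 (p(N, z) = (6 + 3)*0 = 9*0 = 0)
-1275 - 1201*p(-27, -33) = -1275 - 1201*0 = -1275 + 0 = -1275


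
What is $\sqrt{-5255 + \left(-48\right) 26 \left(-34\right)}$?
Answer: $\sqrt{37177} \approx 192.81$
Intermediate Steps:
$\sqrt{-5255 + \left(-48\right) 26 \left(-34\right)} = \sqrt{-5255 - -42432} = \sqrt{-5255 + 42432} = \sqrt{37177}$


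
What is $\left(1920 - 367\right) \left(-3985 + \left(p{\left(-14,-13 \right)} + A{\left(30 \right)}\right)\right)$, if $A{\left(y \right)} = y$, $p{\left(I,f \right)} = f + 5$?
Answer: $-6154539$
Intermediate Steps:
$p{\left(I,f \right)} = 5 + f$
$\left(1920 - 367\right) \left(-3985 + \left(p{\left(-14,-13 \right)} + A{\left(30 \right)}\right)\right) = \left(1920 - 367\right) \left(-3985 + \left(\left(5 - 13\right) + 30\right)\right) = 1553 \left(-3985 + \left(-8 + 30\right)\right) = 1553 \left(-3985 + 22\right) = 1553 \left(-3963\right) = -6154539$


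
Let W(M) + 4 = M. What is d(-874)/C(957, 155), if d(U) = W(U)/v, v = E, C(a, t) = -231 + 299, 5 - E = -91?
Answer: -439/3264 ≈ -0.13450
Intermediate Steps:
W(M) = -4 + M
E = 96 (E = 5 - 1*(-91) = 5 + 91 = 96)
C(a, t) = 68
v = 96
d(U) = -1/24 + U/96 (d(U) = (-4 + U)/96 = (-4 + U)*(1/96) = -1/24 + U/96)
d(-874)/C(957, 155) = (-1/24 + (1/96)*(-874))/68 = (-1/24 - 437/48)*(1/68) = -439/48*1/68 = -439/3264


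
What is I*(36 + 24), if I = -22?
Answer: -1320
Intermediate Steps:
I*(36 + 24) = -22*(36 + 24) = -22*60 = -1320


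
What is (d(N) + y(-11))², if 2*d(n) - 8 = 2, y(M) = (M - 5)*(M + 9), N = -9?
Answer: 1369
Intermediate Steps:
y(M) = (-5 + M)*(9 + M)
d(n) = 5 (d(n) = 4 + (½)*2 = 4 + 1 = 5)
(d(N) + y(-11))² = (5 + (-45 + (-11)² + 4*(-11)))² = (5 + (-45 + 121 - 44))² = (5 + 32)² = 37² = 1369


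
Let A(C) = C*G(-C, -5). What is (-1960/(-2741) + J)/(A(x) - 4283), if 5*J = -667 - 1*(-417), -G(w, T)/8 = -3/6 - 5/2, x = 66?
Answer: 135090/7397959 ≈ 0.018260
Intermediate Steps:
G(w, T) = 24 (G(w, T) = -8*(-3/6 - 5/2) = -8*(-3*⅙ - 5*½) = -8*(-½ - 5/2) = -8*(-3) = 24)
J = -50 (J = (-667 - 1*(-417))/5 = (-667 + 417)/5 = (⅕)*(-250) = -50)
A(C) = 24*C (A(C) = C*24 = 24*C)
(-1960/(-2741) + J)/(A(x) - 4283) = (-1960/(-2741) - 50)/(24*66 - 4283) = (-1960*(-1/2741) - 50)/(1584 - 4283) = (1960/2741 - 50)/(-2699) = -135090/2741*(-1/2699) = 135090/7397959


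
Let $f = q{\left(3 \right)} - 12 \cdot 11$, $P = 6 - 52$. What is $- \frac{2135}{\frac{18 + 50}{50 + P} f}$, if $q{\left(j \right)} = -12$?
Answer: $\frac{2135}{2448} \approx 0.87214$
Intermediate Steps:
$P = -46$
$f = -144$ ($f = -12 - 12 \cdot 11 = -12 - 132 = -144$)
$- \frac{2135}{\frac{18 + 50}{50 + P} f} = - \frac{2135}{\frac{18 + 50}{50 - 46} \left(-144\right)} = - \frac{2135}{\frac{68}{4} \left(-144\right)} = - \frac{2135}{68 \cdot \frac{1}{4} \left(-144\right)} = - \frac{2135}{17 \left(-144\right)} = - \frac{2135}{-2448} = \left(-2135\right) \left(- \frac{1}{2448}\right) = \frac{2135}{2448}$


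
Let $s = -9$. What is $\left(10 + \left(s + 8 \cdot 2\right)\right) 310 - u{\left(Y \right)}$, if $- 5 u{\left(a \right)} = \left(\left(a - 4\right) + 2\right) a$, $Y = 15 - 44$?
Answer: $\frac{27249}{5} \approx 5449.8$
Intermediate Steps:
$Y = -29$
$u{\left(a \right)} = - \frac{a \left(-2 + a\right)}{5}$ ($u{\left(a \right)} = - \frac{\left(\left(a - 4\right) + 2\right) a}{5} = - \frac{\left(\left(-4 + a\right) + 2\right) a}{5} = - \frac{\left(-2 + a\right) a}{5} = - \frac{a \left(-2 + a\right)}{5}$)
$\left(10 + \left(s + 8 \cdot 2\right)\right) 310 - u{\left(Y \right)} = \left(10 + \left(-9 + 8 \cdot 2\right)\right) 310 - \frac{1}{5} \left(-29\right) \left(2 - -29\right) = \left(10 + \left(-9 + 16\right)\right) 310 - \frac{1}{5} \left(-29\right) \left(2 + 29\right) = \left(10 + 7\right) 310 - \frac{1}{5} \left(-29\right) 31 = 17 \cdot 310 - - \frac{899}{5} = 5270 + \frac{899}{5} = \frac{27249}{5}$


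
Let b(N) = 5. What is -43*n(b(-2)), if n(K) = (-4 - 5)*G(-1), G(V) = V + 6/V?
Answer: -2709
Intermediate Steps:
n(K) = 63 (n(K) = (-4 - 5)*(-1 + 6/(-1)) = -9*(-1 + 6*(-1)) = -9*(-1 - 6) = -9*(-7) = 63)
-43*n(b(-2)) = -43*63 = -2709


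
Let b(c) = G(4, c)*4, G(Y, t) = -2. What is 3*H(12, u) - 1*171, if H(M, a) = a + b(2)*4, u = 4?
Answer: -255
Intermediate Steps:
b(c) = -8 (b(c) = -2*4 = -8)
H(M, a) = -32 + a (H(M, a) = a - 8*4 = a - 32 = -32 + a)
3*H(12, u) - 1*171 = 3*(-32 + 4) - 1*171 = 3*(-28) - 171 = -84 - 171 = -255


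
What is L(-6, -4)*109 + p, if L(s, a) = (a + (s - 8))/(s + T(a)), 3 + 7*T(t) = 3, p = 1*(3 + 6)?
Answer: 336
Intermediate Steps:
p = 9 (p = 1*9 = 9)
T(t) = 0 (T(t) = -3/7 + (⅐)*3 = -3/7 + 3/7 = 0)
L(s, a) = (-8 + a + s)/s (L(s, a) = (a + (s - 8))/(s + 0) = (a + (-8 + s))/s = (-8 + a + s)/s)
L(-6, -4)*109 + p = ((-8 - 4 - 6)/(-6))*109 + 9 = -⅙*(-18)*109 + 9 = 3*109 + 9 = 327 + 9 = 336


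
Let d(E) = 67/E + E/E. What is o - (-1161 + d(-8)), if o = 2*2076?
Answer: 42563/8 ≈ 5320.4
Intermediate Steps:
o = 4152
d(E) = 1 + 67/E (d(E) = 67/E + 1 = 1 + 67/E)
o - (-1161 + d(-8)) = 4152 - (-1161 + (67 - 8)/(-8)) = 4152 - (-1161 - ⅛*59) = 4152 - (-1161 - 59/8) = 4152 - 1*(-9347/8) = 4152 + 9347/8 = 42563/8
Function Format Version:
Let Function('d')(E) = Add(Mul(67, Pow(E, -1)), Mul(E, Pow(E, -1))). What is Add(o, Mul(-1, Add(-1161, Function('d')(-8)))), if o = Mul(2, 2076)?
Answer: Rational(42563, 8) ≈ 5320.4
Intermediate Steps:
o = 4152
Function('d')(E) = Add(1, Mul(67, Pow(E, -1))) (Function('d')(E) = Add(Mul(67, Pow(E, -1)), 1) = Add(1, Mul(67, Pow(E, -1))))
Add(o, Mul(-1, Add(-1161, Function('d')(-8)))) = Add(4152, Mul(-1, Add(-1161, Mul(Pow(-8, -1), Add(67, -8))))) = Add(4152, Mul(-1, Add(-1161, Mul(Rational(-1, 8), 59)))) = Add(4152, Mul(-1, Add(-1161, Rational(-59, 8)))) = Add(4152, Mul(-1, Rational(-9347, 8))) = Add(4152, Rational(9347, 8)) = Rational(42563, 8)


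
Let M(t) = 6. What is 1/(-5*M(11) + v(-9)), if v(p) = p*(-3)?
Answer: -⅓ ≈ -0.33333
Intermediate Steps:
v(p) = -3*p
1/(-5*M(11) + v(-9)) = 1/(-5*6 - 3*(-9)) = 1/(-30 + 27) = 1/(-3) = -⅓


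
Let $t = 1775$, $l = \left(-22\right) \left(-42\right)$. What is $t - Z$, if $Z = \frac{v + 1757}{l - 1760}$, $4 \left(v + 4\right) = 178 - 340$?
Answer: $\frac{2971225}{1672} \approx 1777.0$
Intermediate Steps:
$v = - \frac{89}{2}$ ($v = -4 + \frac{178 - 340}{4} = -4 + \frac{1}{4} \left(-162\right) = -4 - \frac{81}{2} = - \frac{89}{2} \approx -44.5$)
$l = 924$
$Z = - \frac{3425}{1672}$ ($Z = \frac{- \frac{89}{2} + 1757}{924 - 1760} = \frac{3425}{2 \left(-836\right)} = \frac{3425}{2} \left(- \frac{1}{836}\right) = - \frac{3425}{1672} \approx -2.0484$)
$t - Z = 1775 - - \frac{3425}{1672} = 1775 + \frac{3425}{1672} = \frac{2971225}{1672}$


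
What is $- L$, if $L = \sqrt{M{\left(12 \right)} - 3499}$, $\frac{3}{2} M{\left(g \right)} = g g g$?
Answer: $- i \sqrt{2347} \approx - 48.446 i$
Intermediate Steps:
$M{\left(g \right)} = \frac{2 g^{3}}{3}$ ($M{\left(g \right)} = \frac{2 g g g}{3} = \frac{2 g^{2} g}{3} = \frac{2 g^{3}}{3}$)
$L = i \sqrt{2347}$ ($L = \sqrt{\frac{2 \cdot 12^{3}}{3} - 3499} = \sqrt{\frac{2}{3} \cdot 1728 - 3499} = \sqrt{1152 - 3499} = \sqrt{-2347} = i \sqrt{2347} \approx 48.446 i$)
$- L = - i \sqrt{2347}$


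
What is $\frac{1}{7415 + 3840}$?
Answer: $\frac{1}{11255} \approx 8.8849 \cdot 10^{-5}$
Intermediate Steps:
$\frac{1}{7415 + 3840} = \frac{1}{11255}$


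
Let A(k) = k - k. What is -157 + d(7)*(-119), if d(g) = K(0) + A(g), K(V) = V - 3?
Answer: 200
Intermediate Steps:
A(k) = 0
K(V) = -3 + V
d(g) = -3 (d(g) = (-3 + 0) + 0 = -3 + 0 = -3)
-157 + d(7)*(-119) = -157 - 3*(-119) = -157 + 357 = 200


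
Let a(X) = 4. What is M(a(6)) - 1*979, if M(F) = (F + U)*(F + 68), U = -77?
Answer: -6235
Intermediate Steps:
M(F) = (-77 + F)*(68 + F) (M(F) = (F - 77)*(F + 68) = (-77 + F)*(68 + F))
M(a(6)) - 1*979 = (-5236 + 4² - 9*4) - 1*979 = (-5236 + 16 - 36) - 979 = -5256 - 979 = -6235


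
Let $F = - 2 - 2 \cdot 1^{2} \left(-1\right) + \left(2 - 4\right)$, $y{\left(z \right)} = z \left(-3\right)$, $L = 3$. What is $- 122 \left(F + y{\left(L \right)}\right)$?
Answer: $1830$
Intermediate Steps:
$y{\left(z \right)} = - 3 z$
$F = -6$ ($F = - 2 \left(-2\right) 1 \left(-1\right) - 2 = - 2 \left(\left(-2\right) \left(-1\right)\right) - 2 = \left(-2\right) 2 - 2 = -4 - 2 = -6$)
$- 122 \left(F + y{\left(L \right)}\right) = - 122 \left(-6 - 9\right) = \left(-122\right) \left(-15\right) = 1830$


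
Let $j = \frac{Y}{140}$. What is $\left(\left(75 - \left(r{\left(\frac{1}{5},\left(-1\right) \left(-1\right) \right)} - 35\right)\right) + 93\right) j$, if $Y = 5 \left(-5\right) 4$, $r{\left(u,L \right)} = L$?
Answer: $- \frac{1010}{7} \approx -144.29$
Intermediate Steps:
$Y = -100$ ($Y = \left(-25\right) 4 = -100$)
$j = - \frac{5}{7}$ ($j = - \frac{100}{140} = \left(-100\right) \frac{1}{140} = - \frac{5}{7} \approx -0.71429$)
$\left(\left(75 - \left(r{\left(\frac{1}{5},\left(-1\right) \left(-1\right) \right)} - 35\right)\right) + 93\right) j = \left(\left(75 - \left(\left(-1\right) \left(-1\right) - 35\right)\right) + 93\right) \left(- \frac{5}{7}\right) = \left(\left(75 - \left(1 - 35\right)\right) + 93\right) \left(- \frac{5}{7}\right) = \left(\left(75 - -34\right) + 93\right) \left(- \frac{5}{7}\right) = \left(\left(75 + 34\right) + 93\right) \left(- \frac{5}{7}\right) = \left(109 + 93\right) \left(- \frac{5}{7}\right) = 202 \left(- \frac{5}{7}\right) = - \frac{1010}{7}$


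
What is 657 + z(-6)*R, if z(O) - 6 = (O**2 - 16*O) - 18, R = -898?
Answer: -107103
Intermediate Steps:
z(O) = -12 + O**2 - 16*O (z(O) = 6 + ((O**2 - 16*O) - 18) = 6 + (-18 + O**2 - 16*O) = -12 + O**2 - 16*O)
657 + z(-6)*R = 657 + (-12 + (-6)**2 - 16*(-6))*(-898) = 657 + (-12 + 36 + 96)*(-898) = 657 + 120*(-898) = 657 - 107760 = -107103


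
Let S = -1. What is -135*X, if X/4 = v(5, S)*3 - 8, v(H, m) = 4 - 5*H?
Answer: 38340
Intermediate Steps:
X = -284 (X = 4*((4 - 5*5)*3 - 8) = 4*((4 - 25)*3 - 8) = 4*(-21*3 - 8) = 4*(-63 - 8) = 4*(-71) = -284)
-135*X = -135*(-284) = 38340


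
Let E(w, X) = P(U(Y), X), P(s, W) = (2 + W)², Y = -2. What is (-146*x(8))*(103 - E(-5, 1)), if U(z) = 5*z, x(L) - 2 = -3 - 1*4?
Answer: 68620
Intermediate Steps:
x(L) = -5 (x(L) = 2 + (-3 - 1*4) = 2 + (-3 - 4) = 2 - 7 = -5)
E(w, X) = (2 + X)²
(-146*x(8))*(103 - E(-5, 1)) = (-146*(-5))*(103 - (2 + 1)²) = 730*(103 - 1*3²) = 730*(103 - 1*9) = 730*(103 - 9) = 730*94 = 68620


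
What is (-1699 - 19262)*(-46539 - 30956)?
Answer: 1624372695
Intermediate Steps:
(-1699 - 19262)*(-46539 - 30956) = -20961*(-77495) = 1624372695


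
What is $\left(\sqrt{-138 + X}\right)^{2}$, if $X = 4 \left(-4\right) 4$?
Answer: $-202$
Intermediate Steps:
$X = -64$ ($X = \left(-16\right) 4 = -64$)
$\left(\sqrt{-138 + X}\right)^{2} = \left(\sqrt{-138 - 64}\right)^{2} = \left(\sqrt{-202}\right)^{2} = \left(i \sqrt{202}\right)^{2} = -202$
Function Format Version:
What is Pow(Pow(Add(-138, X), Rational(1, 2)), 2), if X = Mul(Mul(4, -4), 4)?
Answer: -202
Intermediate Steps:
X = -64 (X = Mul(-16, 4) = -64)
Pow(Pow(Add(-138, X), Rational(1, 2)), 2) = Pow(Pow(Add(-138, -64), Rational(1, 2)), 2) = Pow(Pow(-202, Rational(1, 2)), 2) = Pow(Mul(I, Pow(202, Rational(1, 2))), 2) = -202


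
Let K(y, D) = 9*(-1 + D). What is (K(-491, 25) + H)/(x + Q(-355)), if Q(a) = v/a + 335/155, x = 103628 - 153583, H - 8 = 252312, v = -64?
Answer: -1389579340/274864503 ≈ -5.0555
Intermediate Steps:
K(y, D) = -9 + 9*D
H = 252320 (H = 8 + 252312 = 252320)
x = -49955
Q(a) = 67/31 - 64/a (Q(a) = -64/a + 335/155 = -64/a + 335*(1/155) = -64/a + 67/31 = 67/31 - 64/a)
(K(-491, 25) + H)/(x + Q(-355)) = ((-9 + 9*25) + 252320)/(-49955 + (67/31 - 64/(-355))) = ((-9 + 225) + 252320)/(-49955 + (67/31 - 64*(-1/355))) = (216 + 252320)/(-49955 + (67/31 + 64/355)) = 252536/(-49955 + 25769/11005) = 252536/(-549729006/11005) = 252536*(-11005/549729006) = -1389579340/274864503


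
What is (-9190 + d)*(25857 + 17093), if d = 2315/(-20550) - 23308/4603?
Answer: -747146946107855/1891833 ≈ -3.9493e+8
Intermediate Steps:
d = -97927069/18918330 (d = 2315*(-1/20550) - 23308*1/4603 = -463/4110 - 23308/4603 = -97927069/18918330 ≈ -5.1763)
(-9190 + d)*(25857 + 17093) = (-9190 - 97927069/18918330)*(25857 + 17093) = -173957379769/18918330*42950 = -747146946107855/1891833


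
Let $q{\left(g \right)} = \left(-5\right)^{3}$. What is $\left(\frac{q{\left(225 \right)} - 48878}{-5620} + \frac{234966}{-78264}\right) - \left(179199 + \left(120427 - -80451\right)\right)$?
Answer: $- \frac{3482748993781}{9163410} \approx -3.8007 \cdot 10^{5}$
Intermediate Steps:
$q{\left(g \right)} = -125$
$\left(\frac{q{\left(225 \right)} - 48878}{-5620} + \frac{234966}{-78264}\right) - \left(179199 + \left(120427 - -80451\right)\right) = \left(\frac{-125 - 48878}{-5620} + \frac{234966}{-78264}\right) - \left(179199 + \left(120427 - -80451\right)\right) = \left(\left(-125 - 48878\right) \left(- \frac{1}{5620}\right) + 234966 \left(- \frac{1}{78264}\right)\right) - \left(179199 + \left(120427 + 80451\right)\right) = \left(\left(-49003\right) \left(- \frac{1}{5620}\right) - \frac{39161}{13044}\right) - \left(179199 + 200878\right) = \left(\frac{49003}{5620} - \frac{39161}{13044}\right) - 380077 = \frac{52388789}{9163410} - 380077 = - \frac{3482748993781}{9163410}$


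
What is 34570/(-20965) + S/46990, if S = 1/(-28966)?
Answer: -1344390103279/815306291660 ≈ -1.6489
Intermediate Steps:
S = -1/28966 ≈ -3.4523e-5
34570/(-20965) + S/46990 = 34570/(-20965) - 1/28966/46990 = 34570*(-1/20965) - 1/28966*1/46990 = -6914/4193 - 1/1361112340 = -1344390103279/815306291660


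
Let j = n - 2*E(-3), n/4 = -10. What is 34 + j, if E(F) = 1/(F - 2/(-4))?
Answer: -26/5 ≈ -5.2000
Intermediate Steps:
n = -40 (n = 4*(-10) = -40)
E(F) = 1/(1/2 + F) (E(F) = 1/(F - 2*(-1/4)) = 1/(F + 1/2) = 1/(1/2 + F))
j = -196/5 (j = -40 - 4/(1 + 2*(-3)) = -40 - 4/(1 - 6) = -40 - 4/(-5) = -40 - 4*(-1)/5 = -40 - 2*(-2/5) = -40 + 4/5 = -196/5 ≈ -39.200)
34 + j = 34 - 196/5 = -26/5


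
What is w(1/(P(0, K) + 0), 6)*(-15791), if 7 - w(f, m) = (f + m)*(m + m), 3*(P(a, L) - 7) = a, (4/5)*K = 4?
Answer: 7374397/7 ≈ 1.0535e+6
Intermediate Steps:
K = 5 (K = (5/4)*4 = 5)
P(a, L) = 7 + a/3
w(f, m) = 7 - 2*m*(f + m) (w(f, m) = 7 - (f + m)*(m + m) = 7 - (f + m)*2*m = 7 - 2*m*(f + m))
w(1/(P(0, K) + 0), 6)*(-15791) = (7 - 2*6**2 - 2*6/((7 + (1/3)*0) + 0))*(-15791) = (7 - 2*36 - 2*6/((7 + 0) + 0))*(-15791) = (7 - 72 - 2*6/(7 + 0))*(-15791) = (7 - 72 - 2*6/7)*(-15791) = (7 - 72 - 2*1/7*6)*(-15791) = (7 - 72 - 12/7)*(-15791) = -467/7*(-15791) = 7374397/7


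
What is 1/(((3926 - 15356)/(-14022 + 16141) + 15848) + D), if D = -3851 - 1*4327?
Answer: 2119/16241300 ≈ 0.00013047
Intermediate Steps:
D = -8178 (D = -3851 - 4327 = -8178)
1/(((3926 - 15356)/(-14022 + 16141) + 15848) + D) = 1/(((3926 - 15356)/(-14022 + 16141) + 15848) - 8178) = 1/((-11430/2119 + 15848) - 8178) = 1/(33570482/2119 - 8178) = 1/(16241300/2119) = 2119/16241300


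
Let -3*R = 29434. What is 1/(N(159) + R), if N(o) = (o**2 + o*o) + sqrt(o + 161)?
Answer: 91689/3736387156 - 9*sqrt(5)/1868193578 ≈ 2.4529e-5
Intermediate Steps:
R = -29434/3 (R = -1/3*29434 = -29434/3 ≈ -9811.3)
N(o) = sqrt(161 + o) + 2*o**2 (N(o) = (o**2 + o**2) + sqrt(161 + o) = 2*o**2 + sqrt(161 + o) = sqrt(161 + o) + 2*o**2)
1/(N(159) + R) = 1/((sqrt(161 + 159) + 2*159**2) - 29434/3) = 1/((sqrt(320) + 2*25281) - 29434/3) = 1/((8*sqrt(5) + 50562) - 29434/3) = 1/((50562 + 8*sqrt(5)) - 29434/3) = 1/(122252/3 + 8*sqrt(5))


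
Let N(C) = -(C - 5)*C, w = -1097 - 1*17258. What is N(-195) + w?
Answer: -57355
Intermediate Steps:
w = -18355 (w = -1097 - 17258 = -18355)
N(C) = -C*(-5 + C) (N(C) = -(-5 + C)*C = -C*(-5 + C))
N(-195) + w = -195*(5 - 1*(-195)) - 18355 = -195*(5 + 195) - 18355 = -195*200 - 18355 = -39000 - 18355 = -57355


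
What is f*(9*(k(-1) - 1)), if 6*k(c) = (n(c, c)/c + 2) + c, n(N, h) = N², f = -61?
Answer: 549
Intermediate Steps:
k(c) = ⅓ + c/3 (k(c) = ((c²/c + 2) + c)/6 = ((c + 2) + c)/6 = ((2 + c) + c)/6 = (2 + 2*c)/6 = ⅓ + c/3)
f*(9*(k(-1) - 1)) = -549*((⅓ + (⅓)*(-1)) - 1) = -549*((⅓ - ⅓) - 1) = -549*(0 - 1) = -549*(-1) = -61*(-9) = 549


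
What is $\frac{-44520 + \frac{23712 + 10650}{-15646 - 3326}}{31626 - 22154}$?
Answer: $- \frac{46925989}{9983488} \approx -4.7004$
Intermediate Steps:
$\frac{-44520 + \frac{23712 + 10650}{-15646 - 3326}}{31626 - 22154} = \frac{-44520 + \frac{34362}{-18972}}{9472} = \left(-44520 + 34362 \left(- \frac{1}{18972}\right)\right) \frac{1}{9472} = \left(-44520 - \frac{1909}{1054}\right) \frac{1}{9472} = \left(- \frac{46925989}{1054}\right) \frac{1}{9472} = - \frac{46925989}{9983488}$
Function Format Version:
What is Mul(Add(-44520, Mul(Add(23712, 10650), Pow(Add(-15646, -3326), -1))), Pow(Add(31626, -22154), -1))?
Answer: Rational(-46925989, 9983488) ≈ -4.7004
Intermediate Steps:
Mul(Add(-44520, Mul(Add(23712, 10650), Pow(Add(-15646, -3326), -1))), Pow(Add(31626, -22154), -1)) = Mul(Add(-44520, Mul(34362, Pow(-18972, -1))), Pow(9472, -1)) = Mul(Add(-44520, Mul(34362, Rational(-1, 18972))), Rational(1, 9472)) = Mul(Add(-44520, Rational(-1909, 1054)), Rational(1, 9472)) = Mul(Rational(-46925989, 1054), Rational(1, 9472)) = Rational(-46925989, 9983488)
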